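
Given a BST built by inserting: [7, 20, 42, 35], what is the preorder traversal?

Tree insertion order: [7, 20, 42, 35]
Tree (level-order array): [7, None, 20, None, 42, 35]
Preorder traversal: [7, 20, 42, 35]


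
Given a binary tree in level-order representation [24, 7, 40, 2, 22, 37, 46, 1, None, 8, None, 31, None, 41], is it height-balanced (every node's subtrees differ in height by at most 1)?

Tree (level-order array): [24, 7, 40, 2, 22, 37, 46, 1, None, 8, None, 31, None, 41]
Definition: a tree is height-balanced if, at every node, |h(left) - h(right)| <= 1 (empty subtree has height -1).
Bottom-up per-node check:
  node 1: h_left=-1, h_right=-1, diff=0 [OK], height=0
  node 2: h_left=0, h_right=-1, diff=1 [OK], height=1
  node 8: h_left=-1, h_right=-1, diff=0 [OK], height=0
  node 22: h_left=0, h_right=-1, diff=1 [OK], height=1
  node 7: h_left=1, h_right=1, diff=0 [OK], height=2
  node 31: h_left=-1, h_right=-1, diff=0 [OK], height=0
  node 37: h_left=0, h_right=-1, diff=1 [OK], height=1
  node 41: h_left=-1, h_right=-1, diff=0 [OK], height=0
  node 46: h_left=0, h_right=-1, diff=1 [OK], height=1
  node 40: h_left=1, h_right=1, diff=0 [OK], height=2
  node 24: h_left=2, h_right=2, diff=0 [OK], height=3
All nodes satisfy the balance condition.
Result: Balanced


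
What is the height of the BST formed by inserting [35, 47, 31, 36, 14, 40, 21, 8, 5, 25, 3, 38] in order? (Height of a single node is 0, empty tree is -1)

Insertion order: [35, 47, 31, 36, 14, 40, 21, 8, 5, 25, 3, 38]
Tree (level-order array): [35, 31, 47, 14, None, 36, None, 8, 21, None, 40, 5, None, None, 25, 38, None, 3]
Compute height bottom-up (empty subtree = -1):
  height(3) = 1 + max(-1, -1) = 0
  height(5) = 1 + max(0, -1) = 1
  height(8) = 1 + max(1, -1) = 2
  height(25) = 1 + max(-1, -1) = 0
  height(21) = 1 + max(-1, 0) = 1
  height(14) = 1 + max(2, 1) = 3
  height(31) = 1 + max(3, -1) = 4
  height(38) = 1 + max(-1, -1) = 0
  height(40) = 1 + max(0, -1) = 1
  height(36) = 1 + max(-1, 1) = 2
  height(47) = 1 + max(2, -1) = 3
  height(35) = 1 + max(4, 3) = 5
Height = 5


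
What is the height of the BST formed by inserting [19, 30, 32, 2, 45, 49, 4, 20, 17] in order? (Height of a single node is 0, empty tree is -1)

Insertion order: [19, 30, 32, 2, 45, 49, 4, 20, 17]
Tree (level-order array): [19, 2, 30, None, 4, 20, 32, None, 17, None, None, None, 45, None, None, None, 49]
Compute height bottom-up (empty subtree = -1):
  height(17) = 1 + max(-1, -1) = 0
  height(4) = 1 + max(-1, 0) = 1
  height(2) = 1 + max(-1, 1) = 2
  height(20) = 1 + max(-1, -1) = 0
  height(49) = 1 + max(-1, -1) = 0
  height(45) = 1 + max(-1, 0) = 1
  height(32) = 1 + max(-1, 1) = 2
  height(30) = 1 + max(0, 2) = 3
  height(19) = 1 + max(2, 3) = 4
Height = 4


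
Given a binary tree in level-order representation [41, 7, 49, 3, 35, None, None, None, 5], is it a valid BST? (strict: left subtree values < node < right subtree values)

Level-order array: [41, 7, 49, 3, 35, None, None, None, 5]
Validate using subtree bounds (lo, hi): at each node, require lo < value < hi,
then recurse left with hi=value and right with lo=value.
Preorder trace (stopping at first violation):
  at node 41 with bounds (-inf, +inf): OK
  at node 7 with bounds (-inf, 41): OK
  at node 3 with bounds (-inf, 7): OK
  at node 5 with bounds (3, 7): OK
  at node 35 with bounds (7, 41): OK
  at node 49 with bounds (41, +inf): OK
No violation found at any node.
Result: Valid BST


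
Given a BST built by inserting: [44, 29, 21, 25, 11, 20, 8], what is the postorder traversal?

Tree insertion order: [44, 29, 21, 25, 11, 20, 8]
Tree (level-order array): [44, 29, None, 21, None, 11, 25, 8, 20]
Postorder traversal: [8, 20, 11, 25, 21, 29, 44]


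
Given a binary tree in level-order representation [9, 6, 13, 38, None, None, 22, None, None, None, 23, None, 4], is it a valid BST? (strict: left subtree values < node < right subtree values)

Level-order array: [9, 6, 13, 38, None, None, 22, None, None, None, 23, None, 4]
Validate using subtree bounds (lo, hi): at each node, require lo < value < hi,
then recurse left with hi=value and right with lo=value.
Preorder trace (stopping at first violation):
  at node 9 with bounds (-inf, +inf): OK
  at node 6 with bounds (-inf, 9): OK
  at node 38 with bounds (-inf, 6): VIOLATION
Node 38 violates its bound: not (-inf < 38 < 6).
Result: Not a valid BST


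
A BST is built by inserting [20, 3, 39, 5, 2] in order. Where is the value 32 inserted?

Starting tree (level order): [20, 3, 39, 2, 5]
Insertion path: 20 -> 39
Result: insert 32 as left child of 39
Final tree (level order): [20, 3, 39, 2, 5, 32]


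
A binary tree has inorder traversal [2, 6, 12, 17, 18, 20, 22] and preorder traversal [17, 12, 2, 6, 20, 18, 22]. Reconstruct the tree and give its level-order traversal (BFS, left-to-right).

Inorder:  [2, 6, 12, 17, 18, 20, 22]
Preorder: [17, 12, 2, 6, 20, 18, 22]
Algorithm: preorder visits root first, so consume preorder in order;
for each root, split the current inorder slice at that value into
left-subtree inorder and right-subtree inorder, then recurse.
Recursive splits:
  root=17; inorder splits into left=[2, 6, 12], right=[18, 20, 22]
  root=12; inorder splits into left=[2, 6], right=[]
  root=2; inorder splits into left=[], right=[6]
  root=6; inorder splits into left=[], right=[]
  root=20; inorder splits into left=[18], right=[22]
  root=18; inorder splits into left=[], right=[]
  root=22; inorder splits into left=[], right=[]
Reconstructed level-order: [17, 12, 20, 2, 18, 22, 6]


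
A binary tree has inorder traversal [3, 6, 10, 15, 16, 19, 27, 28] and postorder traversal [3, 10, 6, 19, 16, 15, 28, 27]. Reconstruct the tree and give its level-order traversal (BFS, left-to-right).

Inorder:   [3, 6, 10, 15, 16, 19, 27, 28]
Postorder: [3, 10, 6, 19, 16, 15, 28, 27]
Algorithm: postorder visits root last, so walk postorder right-to-left;
each value is the root of the current inorder slice — split it at that
value, recurse on the right subtree first, then the left.
Recursive splits:
  root=27; inorder splits into left=[3, 6, 10, 15, 16, 19], right=[28]
  root=28; inorder splits into left=[], right=[]
  root=15; inorder splits into left=[3, 6, 10], right=[16, 19]
  root=16; inorder splits into left=[], right=[19]
  root=19; inorder splits into left=[], right=[]
  root=6; inorder splits into left=[3], right=[10]
  root=10; inorder splits into left=[], right=[]
  root=3; inorder splits into left=[], right=[]
Reconstructed level-order: [27, 15, 28, 6, 16, 3, 10, 19]


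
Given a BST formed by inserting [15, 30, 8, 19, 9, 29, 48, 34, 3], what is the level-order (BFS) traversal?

Tree insertion order: [15, 30, 8, 19, 9, 29, 48, 34, 3]
Tree (level-order array): [15, 8, 30, 3, 9, 19, 48, None, None, None, None, None, 29, 34]
BFS from the root, enqueuing left then right child of each popped node:
  queue [15] -> pop 15, enqueue [8, 30], visited so far: [15]
  queue [8, 30] -> pop 8, enqueue [3, 9], visited so far: [15, 8]
  queue [30, 3, 9] -> pop 30, enqueue [19, 48], visited so far: [15, 8, 30]
  queue [3, 9, 19, 48] -> pop 3, enqueue [none], visited so far: [15, 8, 30, 3]
  queue [9, 19, 48] -> pop 9, enqueue [none], visited so far: [15, 8, 30, 3, 9]
  queue [19, 48] -> pop 19, enqueue [29], visited so far: [15, 8, 30, 3, 9, 19]
  queue [48, 29] -> pop 48, enqueue [34], visited so far: [15, 8, 30, 3, 9, 19, 48]
  queue [29, 34] -> pop 29, enqueue [none], visited so far: [15, 8, 30, 3, 9, 19, 48, 29]
  queue [34] -> pop 34, enqueue [none], visited so far: [15, 8, 30, 3, 9, 19, 48, 29, 34]
Result: [15, 8, 30, 3, 9, 19, 48, 29, 34]


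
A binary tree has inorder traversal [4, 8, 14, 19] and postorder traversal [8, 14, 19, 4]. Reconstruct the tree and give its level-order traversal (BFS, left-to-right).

Inorder:   [4, 8, 14, 19]
Postorder: [8, 14, 19, 4]
Algorithm: postorder visits root last, so walk postorder right-to-left;
each value is the root of the current inorder slice — split it at that
value, recurse on the right subtree first, then the left.
Recursive splits:
  root=4; inorder splits into left=[], right=[8, 14, 19]
  root=19; inorder splits into left=[8, 14], right=[]
  root=14; inorder splits into left=[8], right=[]
  root=8; inorder splits into left=[], right=[]
Reconstructed level-order: [4, 19, 14, 8]


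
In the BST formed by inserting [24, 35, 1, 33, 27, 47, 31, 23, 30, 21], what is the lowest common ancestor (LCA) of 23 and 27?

Tree insertion order: [24, 35, 1, 33, 27, 47, 31, 23, 30, 21]
Tree (level-order array): [24, 1, 35, None, 23, 33, 47, 21, None, 27, None, None, None, None, None, None, 31, 30]
In a BST, the LCA of p=23, q=27 is the first node v on the
root-to-leaf path with p <= v <= q (go left if both < v, right if both > v).
Walk from root:
  at 24: 23 <= 24 <= 27, this is the LCA
LCA = 24


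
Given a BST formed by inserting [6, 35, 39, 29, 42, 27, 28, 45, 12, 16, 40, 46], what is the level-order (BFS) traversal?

Tree insertion order: [6, 35, 39, 29, 42, 27, 28, 45, 12, 16, 40, 46]
Tree (level-order array): [6, None, 35, 29, 39, 27, None, None, 42, 12, 28, 40, 45, None, 16, None, None, None, None, None, 46]
BFS from the root, enqueuing left then right child of each popped node:
  queue [6] -> pop 6, enqueue [35], visited so far: [6]
  queue [35] -> pop 35, enqueue [29, 39], visited so far: [6, 35]
  queue [29, 39] -> pop 29, enqueue [27], visited so far: [6, 35, 29]
  queue [39, 27] -> pop 39, enqueue [42], visited so far: [6, 35, 29, 39]
  queue [27, 42] -> pop 27, enqueue [12, 28], visited so far: [6, 35, 29, 39, 27]
  queue [42, 12, 28] -> pop 42, enqueue [40, 45], visited so far: [6, 35, 29, 39, 27, 42]
  queue [12, 28, 40, 45] -> pop 12, enqueue [16], visited so far: [6, 35, 29, 39, 27, 42, 12]
  queue [28, 40, 45, 16] -> pop 28, enqueue [none], visited so far: [6, 35, 29, 39, 27, 42, 12, 28]
  queue [40, 45, 16] -> pop 40, enqueue [none], visited so far: [6, 35, 29, 39, 27, 42, 12, 28, 40]
  queue [45, 16] -> pop 45, enqueue [46], visited so far: [6, 35, 29, 39, 27, 42, 12, 28, 40, 45]
  queue [16, 46] -> pop 16, enqueue [none], visited so far: [6, 35, 29, 39, 27, 42, 12, 28, 40, 45, 16]
  queue [46] -> pop 46, enqueue [none], visited so far: [6, 35, 29, 39, 27, 42, 12, 28, 40, 45, 16, 46]
Result: [6, 35, 29, 39, 27, 42, 12, 28, 40, 45, 16, 46]


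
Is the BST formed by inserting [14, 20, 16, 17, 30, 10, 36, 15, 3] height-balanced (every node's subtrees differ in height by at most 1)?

Tree (level-order array): [14, 10, 20, 3, None, 16, 30, None, None, 15, 17, None, 36]
Definition: a tree is height-balanced if, at every node, |h(left) - h(right)| <= 1 (empty subtree has height -1).
Bottom-up per-node check:
  node 3: h_left=-1, h_right=-1, diff=0 [OK], height=0
  node 10: h_left=0, h_right=-1, diff=1 [OK], height=1
  node 15: h_left=-1, h_right=-1, diff=0 [OK], height=0
  node 17: h_left=-1, h_right=-1, diff=0 [OK], height=0
  node 16: h_left=0, h_right=0, diff=0 [OK], height=1
  node 36: h_left=-1, h_right=-1, diff=0 [OK], height=0
  node 30: h_left=-1, h_right=0, diff=1 [OK], height=1
  node 20: h_left=1, h_right=1, diff=0 [OK], height=2
  node 14: h_left=1, h_right=2, diff=1 [OK], height=3
All nodes satisfy the balance condition.
Result: Balanced


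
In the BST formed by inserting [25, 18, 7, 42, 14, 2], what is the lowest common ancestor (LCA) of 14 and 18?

Tree insertion order: [25, 18, 7, 42, 14, 2]
Tree (level-order array): [25, 18, 42, 7, None, None, None, 2, 14]
In a BST, the LCA of p=14, q=18 is the first node v on the
root-to-leaf path with p <= v <= q (go left if both < v, right if both > v).
Walk from root:
  at 25: both 14 and 18 < 25, go left
  at 18: 14 <= 18 <= 18, this is the LCA
LCA = 18


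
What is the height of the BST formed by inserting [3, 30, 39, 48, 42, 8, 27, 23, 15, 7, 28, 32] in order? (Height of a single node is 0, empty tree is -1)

Insertion order: [3, 30, 39, 48, 42, 8, 27, 23, 15, 7, 28, 32]
Tree (level-order array): [3, None, 30, 8, 39, 7, 27, 32, 48, None, None, 23, 28, None, None, 42, None, 15]
Compute height bottom-up (empty subtree = -1):
  height(7) = 1 + max(-1, -1) = 0
  height(15) = 1 + max(-1, -1) = 0
  height(23) = 1 + max(0, -1) = 1
  height(28) = 1 + max(-1, -1) = 0
  height(27) = 1 + max(1, 0) = 2
  height(8) = 1 + max(0, 2) = 3
  height(32) = 1 + max(-1, -1) = 0
  height(42) = 1 + max(-1, -1) = 0
  height(48) = 1 + max(0, -1) = 1
  height(39) = 1 + max(0, 1) = 2
  height(30) = 1 + max(3, 2) = 4
  height(3) = 1 + max(-1, 4) = 5
Height = 5


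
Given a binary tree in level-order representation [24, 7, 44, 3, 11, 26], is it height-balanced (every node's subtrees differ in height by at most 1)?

Tree (level-order array): [24, 7, 44, 3, 11, 26]
Definition: a tree is height-balanced if, at every node, |h(left) - h(right)| <= 1 (empty subtree has height -1).
Bottom-up per-node check:
  node 3: h_left=-1, h_right=-1, diff=0 [OK], height=0
  node 11: h_left=-1, h_right=-1, diff=0 [OK], height=0
  node 7: h_left=0, h_right=0, diff=0 [OK], height=1
  node 26: h_left=-1, h_right=-1, diff=0 [OK], height=0
  node 44: h_left=0, h_right=-1, diff=1 [OK], height=1
  node 24: h_left=1, h_right=1, diff=0 [OK], height=2
All nodes satisfy the balance condition.
Result: Balanced


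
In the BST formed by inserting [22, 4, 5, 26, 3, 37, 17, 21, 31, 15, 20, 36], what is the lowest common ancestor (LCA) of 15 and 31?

Tree insertion order: [22, 4, 5, 26, 3, 37, 17, 21, 31, 15, 20, 36]
Tree (level-order array): [22, 4, 26, 3, 5, None, 37, None, None, None, 17, 31, None, 15, 21, None, 36, None, None, 20]
In a BST, the LCA of p=15, q=31 is the first node v on the
root-to-leaf path with p <= v <= q (go left if both < v, right if both > v).
Walk from root:
  at 22: 15 <= 22 <= 31, this is the LCA
LCA = 22


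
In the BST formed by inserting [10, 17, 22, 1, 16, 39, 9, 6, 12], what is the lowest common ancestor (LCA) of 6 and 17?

Tree insertion order: [10, 17, 22, 1, 16, 39, 9, 6, 12]
Tree (level-order array): [10, 1, 17, None, 9, 16, 22, 6, None, 12, None, None, 39]
In a BST, the LCA of p=6, q=17 is the first node v on the
root-to-leaf path with p <= v <= q (go left if both < v, right if both > v).
Walk from root:
  at 10: 6 <= 10 <= 17, this is the LCA
LCA = 10


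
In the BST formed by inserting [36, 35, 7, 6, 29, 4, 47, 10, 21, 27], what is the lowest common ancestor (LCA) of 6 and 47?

Tree insertion order: [36, 35, 7, 6, 29, 4, 47, 10, 21, 27]
Tree (level-order array): [36, 35, 47, 7, None, None, None, 6, 29, 4, None, 10, None, None, None, None, 21, None, 27]
In a BST, the LCA of p=6, q=47 is the first node v on the
root-to-leaf path with p <= v <= q (go left if both < v, right if both > v).
Walk from root:
  at 36: 6 <= 36 <= 47, this is the LCA
LCA = 36


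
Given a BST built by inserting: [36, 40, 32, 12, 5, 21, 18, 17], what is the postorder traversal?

Tree insertion order: [36, 40, 32, 12, 5, 21, 18, 17]
Tree (level-order array): [36, 32, 40, 12, None, None, None, 5, 21, None, None, 18, None, 17]
Postorder traversal: [5, 17, 18, 21, 12, 32, 40, 36]


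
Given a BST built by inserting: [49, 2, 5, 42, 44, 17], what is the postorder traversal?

Tree insertion order: [49, 2, 5, 42, 44, 17]
Tree (level-order array): [49, 2, None, None, 5, None, 42, 17, 44]
Postorder traversal: [17, 44, 42, 5, 2, 49]


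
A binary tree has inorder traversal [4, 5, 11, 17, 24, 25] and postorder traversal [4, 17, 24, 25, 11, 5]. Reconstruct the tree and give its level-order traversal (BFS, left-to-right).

Inorder:   [4, 5, 11, 17, 24, 25]
Postorder: [4, 17, 24, 25, 11, 5]
Algorithm: postorder visits root last, so walk postorder right-to-left;
each value is the root of the current inorder slice — split it at that
value, recurse on the right subtree first, then the left.
Recursive splits:
  root=5; inorder splits into left=[4], right=[11, 17, 24, 25]
  root=11; inorder splits into left=[], right=[17, 24, 25]
  root=25; inorder splits into left=[17, 24], right=[]
  root=24; inorder splits into left=[17], right=[]
  root=17; inorder splits into left=[], right=[]
  root=4; inorder splits into left=[], right=[]
Reconstructed level-order: [5, 4, 11, 25, 24, 17]


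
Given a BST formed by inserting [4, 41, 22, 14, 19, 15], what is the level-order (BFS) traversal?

Tree insertion order: [4, 41, 22, 14, 19, 15]
Tree (level-order array): [4, None, 41, 22, None, 14, None, None, 19, 15]
BFS from the root, enqueuing left then right child of each popped node:
  queue [4] -> pop 4, enqueue [41], visited so far: [4]
  queue [41] -> pop 41, enqueue [22], visited so far: [4, 41]
  queue [22] -> pop 22, enqueue [14], visited so far: [4, 41, 22]
  queue [14] -> pop 14, enqueue [19], visited so far: [4, 41, 22, 14]
  queue [19] -> pop 19, enqueue [15], visited so far: [4, 41, 22, 14, 19]
  queue [15] -> pop 15, enqueue [none], visited so far: [4, 41, 22, 14, 19, 15]
Result: [4, 41, 22, 14, 19, 15]


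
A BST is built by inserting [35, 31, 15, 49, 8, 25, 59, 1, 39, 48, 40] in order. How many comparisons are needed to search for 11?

Search path for 11: 35 -> 31 -> 15 -> 8
Found: False
Comparisons: 4


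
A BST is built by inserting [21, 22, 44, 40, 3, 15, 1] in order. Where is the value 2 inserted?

Starting tree (level order): [21, 3, 22, 1, 15, None, 44, None, None, None, None, 40]
Insertion path: 21 -> 3 -> 1
Result: insert 2 as right child of 1
Final tree (level order): [21, 3, 22, 1, 15, None, 44, None, 2, None, None, 40]


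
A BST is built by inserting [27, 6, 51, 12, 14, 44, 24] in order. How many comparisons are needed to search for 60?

Search path for 60: 27 -> 51
Found: False
Comparisons: 2


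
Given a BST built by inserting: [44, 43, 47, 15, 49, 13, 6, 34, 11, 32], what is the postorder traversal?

Tree insertion order: [44, 43, 47, 15, 49, 13, 6, 34, 11, 32]
Tree (level-order array): [44, 43, 47, 15, None, None, 49, 13, 34, None, None, 6, None, 32, None, None, 11]
Postorder traversal: [11, 6, 13, 32, 34, 15, 43, 49, 47, 44]


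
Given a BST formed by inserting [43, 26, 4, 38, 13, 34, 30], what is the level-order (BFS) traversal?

Tree insertion order: [43, 26, 4, 38, 13, 34, 30]
Tree (level-order array): [43, 26, None, 4, 38, None, 13, 34, None, None, None, 30]
BFS from the root, enqueuing left then right child of each popped node:
  queue [43] -> pop 43, enqueue [26], visited so far: [43]
  queue [26] -> pop 26, enqueue [4, 38], visited so far: [43, 26]
  queue [4, 38] -> pop 4, enqueue [13], visited so far: [43, 26, 4]
  queue [38, 13] -> pop 38, enqueue [34], visited so far: [43, 26, 4, 38]
  queue [13, 34] -> pop 13, enqueue [none], visited so far: [43, 26, 4, 38, 13]
  queue [34] -> pop 34, enqueue [30], visited so far: [43, 26, 4, 38, 13, 34]
  queue [30] -> pop 30, enqueue [none], visited so far: [43, 26, 4, 38, 13, 34, 30]
Result: [43, 26, 4, 38, 13, 34, 30]


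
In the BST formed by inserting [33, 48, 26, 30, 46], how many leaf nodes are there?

Tree built from: [33, 48, 26, 30, 46]
Tree (level-order array): [33, 26, 48, None, 30, 46]
Rule: A leaf has 0 children.
Per-node child counts:
  node 33: 2 child(ren)
  node 26: 1 child(ren)
  node 30: 0 child(ren)
  node 48: 1 child(ren)
  node 46: 0 child(ren)
Matching nodes: [30, 46]
Count of leaf nodes: 2


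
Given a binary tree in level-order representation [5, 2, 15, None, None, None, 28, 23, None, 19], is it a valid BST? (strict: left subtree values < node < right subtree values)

Level-order array: [5, 2, 15, None, None, None, 28, 23, None, 19]
Validate using subtree bounds (lo, hi): at each node, require lo < value < hi,
then recurse left with hi=value and right with lo=value.
Preorder trace (stopping at first violation):
  at node 5 with bounds (-inf, +inf): OK
  at node 2 with bounds (-inf, 5): OK
  at node 15 with bounds (5, +inf): OK
  at node 28 with bounds (15, +inf): OK
  at node 23 with bounds (15, 28): OK
  at node 19 with bounds (15, 23): OK
No violation found at any node.
Result: Valid BST


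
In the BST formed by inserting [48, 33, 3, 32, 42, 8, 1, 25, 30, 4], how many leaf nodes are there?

Tree built from: [48, 33, 3, 32, 42, 8, 1, 25, 30, 4]
Tree (level-order array): [48, 33, None, 3, 42, 1, 32, None, None, None, None, 8, None, 4, 25, None, None, None, 30]
Rule: A leaf has 0 children.
Per-node child counts:
  node 48: 1 child(ren)
  node 33: 2 child(ren)
  node 3: 2 child(ren)
  node 1: 0 child(ren)
  node 32: 1 child(ren)
  node 8: 2 child(ren)
  node 4: 0 child(ren)
  node 25: 1 child(ren)
  node 30: 0 child(ren)
  node 42: 0 child(ren)
Matching nodes: [1, 4, 30, 42]
Count of leaf nodes: 4


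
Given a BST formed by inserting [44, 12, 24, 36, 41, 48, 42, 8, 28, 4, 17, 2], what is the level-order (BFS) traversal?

Tree insertion order: [44, 12, 24, 36, 41, 48, 42, 8, 28, 4, 17, 2]
Tree (level-order array): [44, 12, 48, 8, 24, None, None, 4, None, 17, 36, 2, None, None, None, 28, 41, None, None, None, None, None, 42]
BFS from the root, enqueuing left then right child of each popped node:
  queue [44] -> pop 44, enqueue [12, 48], visited so far: [44]
  queue [12, 48] -> pop 12, enqueue [8, 24], visited so far: [44, 12]
  queue [48, 8, 24] -> pop 48, enqueue [none], visited so far: [44, 12, 48]
  queue [8, 24] -> pop 8, enqueue [4], visited so far: [44, 12, 48, 8]
  queue [24, 4] -> pop 24, enqueue [17, 36], visited so far: [44, 12, 48, 8, 24]
  queue [4, 17, 36] -> pop 4, enqueue [2], visited so far: [44, 12, 48, 8, 24, 4]
  queue [17, 36, 2] -> pop 17, enqueue [none], visited so far: [44, 12, 48, 8, 24, 4, 17]
  queue [36, 2] -> pop 36, enqueue [28, 41], visited so far: [44, 12, 48, 8, 24, 4, 17, 36]
  queue [2, 28, 41] -> pop 2, enqueue [none], visited so far: [44, 12, 48, 8, 24, 4, 17, 36, 2]
  queue [28, 41] -> pop 28, enqueue [none], visited so far: [44, 12, 48, 8, 24, 4, 17, 36, 2, 28]
  queue [41] -> pop 41, enqueue [42], visited so far: [44, 12, 48, 8, 24, 4, 17, 36, 2, 28, 41]
  queue [42] -> pop 42, enqueue [none], visited so far: [44, 12, 48, 8, 24, 4, 17, 36, 2, 28, 41, 42]
Result: [44, 12, 48, 8, 24, 4, 17, 36, 2, 28, 41, 42]


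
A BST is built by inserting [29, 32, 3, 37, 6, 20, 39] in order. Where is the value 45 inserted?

Starting tree (level order): [29, 3, 32, None, 6, None, 37, None, 20, None, 39]
Insertion path: 29 -> 32 -> 37 -> 39
Result: insert 45 as right child of 39
Final tree (level order): [29, 3, 32, None, 6, None, 37, None, 20, None, 39, None, None, None, 45]


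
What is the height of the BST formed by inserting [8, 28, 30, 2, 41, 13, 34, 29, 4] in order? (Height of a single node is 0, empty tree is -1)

Insertion order: [8, 28, 30, 2, 41, 13, 34, 29, 4]
Tree (level-order array): [8, 2, 28, None, 4, 13, 30, None, None, None, None, 29, 41, None, None, 34]
Compute height bottom-up (empty subtree = -1):
  height(4) = 1 + max(-1, -1) = 0
  height(2) = 1 + max(-1, 0) = 1
  height(13) = 1 + max(-1, -1) = 0
  height(29) = 1 + max(-1, -1) = 0
  height(34) = 1 + max(-1, -1) = 0
  height(41) = 1 + max(0, -1) = 1
  height(30) = 1 + max(0, 1) = 2
  height(28) = 1 + max(0, 2) = 3
  height(8) = 1 + max(1, 3) = 4
Height = 4


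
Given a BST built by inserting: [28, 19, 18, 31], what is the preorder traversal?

Tree insertion order: [28, 19, 18, 31]
Tree (level-order array): [28, 19, 31, 18]
Preorder traversal: [28, 19, 18, 31]


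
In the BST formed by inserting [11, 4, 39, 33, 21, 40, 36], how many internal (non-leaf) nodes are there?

Tree built from: [11, 4, 39, 33, 21, 40, 36]
Tree (level-order array): [11, 4, 39, None, None, 33, 40, 21, 36]
Rule: An internal node has at least one child.
Per-node child counts:
  node 11: 2 child(ren)
  node 4: 0 child(ren)
  node 39: 2 child(ren)
  node 33: 2 child(ren)
  node 21: 0 child(ren)
  node 36: 0 child(ren)
  node 40: 0 child(ren)
Matching nodes: [11, 39, 33]
Count of internal (non-leaf) nodes: 3


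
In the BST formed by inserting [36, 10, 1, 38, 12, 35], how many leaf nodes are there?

Tree built from: [36, 10, 1, 38, 12, 35]
Tree (level-order array): [36, 10, 38, 1, 12, None, None, None, None, None, 35]
Rule: A leaf has 0 children.
Per-node child counts:
  node 36: 2 child(ren)
  node 10: 2 child(ren)
  node 1: 0 child(ren)
  node 12: 1 child(ren)
  node 35: 0 child(ren)
  node 38: 0 child(ren)
Matching nodes: [1, 35, 38]
Count of leaf nodes: 3


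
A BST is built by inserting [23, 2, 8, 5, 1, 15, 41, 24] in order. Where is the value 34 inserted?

Starting tree (level order): [23, 2, 41, 1, 8, 24, None, None, None, 5, 15]
Insertion path: 23 -> 41 -> 24
Result: insert 34 as right child of 24
Final tree (level order): [23, 2, 41, 1, 8, 24, None, None, None, 5, 15, None, 34]


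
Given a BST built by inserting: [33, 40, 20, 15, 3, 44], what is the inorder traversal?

Tree insertion order: [33, 40, 20, 15, 3, 44]
Tree (level-order array): [33, 20, 40, 15, None, None, 44, 3]
Inorder traversal: [3, 15, 20, 33, 40, 44]


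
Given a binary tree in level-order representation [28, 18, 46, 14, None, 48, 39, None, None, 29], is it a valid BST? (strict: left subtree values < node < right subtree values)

Level-order array: [28, 18, 46, 14, None, 48, 39, None, None, 29]
Validate using subtree bounds (lo, hi): at each node, require lo < value < hi,
then recurse left with hi=value and right with lo=value.
Preorder trace (stopping at first violation):
  at node 28 with bounds (-inf, +inf): OK
  at node 18 with bounds (-inf, 28): OK
  at node 14 with bounds (-inf, 18): OK
  at node 46 with bounds (28, +inf): OK
  at node 48 with bounds (28, 46): VIOLATION
Node 48 violates its bound: not (28 < 48 < 46).
Result: Not a valid BST


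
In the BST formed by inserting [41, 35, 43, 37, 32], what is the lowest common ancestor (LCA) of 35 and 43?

Tree insertion order: [41, 35, 43, 37, 32]
Tree (level-order array): [41, 35, 43, 32, 37]
In a BST, the LCA of p=35, q=43 is the first node v on the
root-to-leaf path with p <= v <= q (go left if both < v, right if both > v).
Walk from root:
  at 41: 35 <= 41 <= 43, this is the LCA
LCA = 41


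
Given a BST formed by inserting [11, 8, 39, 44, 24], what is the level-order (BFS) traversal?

Tree insertion order: [11, 8, 39, 44, 24]
Tree (level-order array): [11, 8, 39, None, None, 24, 44]
BFS from the root, enqueuing left then right child of each popped node:
  queue [11] -> pop 11, enqueue [8, 39], visited so far: [11]
  queue [8, 39] -> pop 8, enqueue [none], visited so far: [11, 8]
  queue [39] -> pop 39, enqueue [24, 44], visited so far: [11, 8, 39]
  queue [24, 44] -> pop 24, enqueue [none], visited so far: [11, 8, 39, 24]
  queue [44] -> pop 44, enqueue [none], visited so far: [11, 8, 39, 24, 44]
Result: [11, 8, 39, 24, 44]


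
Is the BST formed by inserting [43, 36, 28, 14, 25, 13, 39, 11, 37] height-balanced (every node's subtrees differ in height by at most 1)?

Tree (level-order array): [43, 36, None, 28, 39, 14, None, 37, None, 13, 25, None, None, 11]
Definition: a tree is height-balanced if, at every node, |h(left) - h(right)| <= 1 (empty subtree has height -1).
Bottom-up per-node check:
  node 11: h_left=-1, h_right=-1, diff=0 [OK], height=0
  node 13: h_left=0, h_right=-1, diff=1 [OK], height=1
  node 25: h_left=-1, h_right=-1, diff=0 [OK], height=0
  node 14: h_left=1, h_right=0, diff=1 [OK], height=2
  node 28: h_left=2, h_right=-1, diff=3 [FAIL (|2--1|=3 > 1)], height=3
  node 37: h_left=-1, h_right=-1, diff=0 [OK], height=0
  node 39: h_left=0, h_right=-1, diff=1 [OK], height=1
  node 36: h_left=3, h_right=1, diff=2 [FAIL (|3-1|=2 > 1)], height=4
  node 43: h_left=4, h_right=-1, diff=5 [FAIL (|4--1|=5 > 1)], height=5
Node 28 violates the condition: |2 - -1| = 3 > 1.
Result: Not balanced


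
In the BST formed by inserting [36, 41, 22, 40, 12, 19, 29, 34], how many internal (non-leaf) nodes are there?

Tree built from: [36, 41, 22, 40, 12, 19, 29, 34]
Tree (level-order array): [36, 22, 41, 12, 29, 40, None, None, 19, None, 34]
Rule: An internal node has at least one child.
Per-node child counts:
  node 36: 2 child(ren)
  node 22: 2 child(ren)
  node 12: 1 child(ren)
  node 19: 0 child(ren)
  node 29: 1 child(ren)
  node 34: 0 child(ren)
  node 41: 1 child(ren)
  node 40: 0 child(ren)
Matching nodes: [36, 22, 12, 29, 41]
Count of internal (non-leaf) nodes: 5


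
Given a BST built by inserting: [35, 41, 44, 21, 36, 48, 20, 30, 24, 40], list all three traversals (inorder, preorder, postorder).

Tree insertion order: [35, 41, 44, 21, 36, 48, 20, 30, 24, 40]
Tree (level-order array): [35, 21, 41, 20, 30, 36, 44, None, None, 24, None, None, 40, None, 48]
Inorder (L, root, R): [20, 21, 24, 30, 35, 36, 40, 41, 44, 48]
Preorder (root, L, R): [35, 21, 20, 30, 24, 41, 36, 40, 44, 48]
Postorder (L, R, root): [20, 24, 30, 21, 40, 36, 48, 44, 41, 35]


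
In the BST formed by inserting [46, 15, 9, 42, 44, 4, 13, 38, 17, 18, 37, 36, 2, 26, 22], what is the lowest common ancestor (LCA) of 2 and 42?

Tree insertion order: [46, 15, 9, 42, 44, 4, 13, 38, 17, 18, 37, 36, 2, 26, 22]
Tree (level-order array): [46, 15, None, 9, 42, 4, 13, 38, 44, 2, None, None, None, 17, None, None, None, None, None, None, 18, None, 37, 36, None, 26, None, 22]
In a BST, the LCA of p=2, q=42 is the first node v on the
root-to-leaf path with p <= v <= q (go left if both < v, right if both > v).
Walk from root:
  at 46: both 2 and 42 < 46, go left
  at 15: 2 <= 15 <= 42, this is the LCA
LCA = 15


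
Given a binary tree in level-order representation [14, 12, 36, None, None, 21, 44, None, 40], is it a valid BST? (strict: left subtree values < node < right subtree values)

Level-order array: [14, 12, 36, None, None, 21, 44, None, 40]
Validate using subtree bounds (lo, hi): at each node, require lo < value < hi,
then recurse left with hi=value and right with lo=value.
Preorder trace (stopping at first violation):
  at node 14 with bounds (-inf, +inf): OK
  at node 12 with bounds (-inf, 14): OK
  at node 36 with bounds (14, +inf): OK
  at node 21 with bounds (14, 36): OK
  at node 40 with bounds (21, 36): VIOLATION
Node 40 violates its bound: not (21 < 40 < 36).
Result: Not a valid BST


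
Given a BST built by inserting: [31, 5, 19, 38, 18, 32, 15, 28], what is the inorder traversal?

Tree insertion order: [31, 5, 19, 38, 18, 32, 15, 28]
Tree (level-order array): [31, 5, 38, None, 19, 32, None, 18, 28, None, None, 15]
Inorder traversal: [5, 15, 18, 19, 28, 31, 32, 38]


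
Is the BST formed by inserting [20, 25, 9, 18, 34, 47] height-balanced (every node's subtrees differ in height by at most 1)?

Tree (level-order array): [20, 9, 25, None, 18, None, 34, None, None, None, 47]
Definition: a tree is height-balanced if, at every node, |h(left) - h(right)| <= 1 (empty subtree has height -1).
Bottom-up per-node check:
  node 18: h_left=-1, h_right=-1, diff=0 [OK], height=0
  node 9: h_left=-1, h_right=0, diff=1 [OK], height=1
  node 47: h_left=-1, h_right=-1, diff=0 [OK], height=0
  node 34: h_left=-1, h_right=0, diff=1 [OK], height=1
  node 25: h_left=-1, h_right=1, diff=2 [FAIL (|-1-1|=2 > 1)], height=2
  node 20: h_left=1, h_right=2, diff=1 [OK], height=3
Node 25 violates the condition: |-1 - 1| = 2 > 1.
Result: Not balanced


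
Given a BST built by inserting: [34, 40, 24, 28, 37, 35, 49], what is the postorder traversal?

Tree insertion order: [34, 40, 24, 28, 37, 35, 49]
Tree (level-order array): [34, 24, 40, None, 28, 37, 49, None, None, 35]
Postorder traversal: [28, 24, 35, 37, 49, 40, 34]


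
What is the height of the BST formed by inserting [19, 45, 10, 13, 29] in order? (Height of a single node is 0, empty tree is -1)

Insertion order: [19, 45, 10, 13, 29]
Tree (level-order array): [19, 10, 45, None, 13, 29]
Compute height bottom-up (empty subtree = -1):
  height(13) = 1 + max(-1, -1) = 0
  height(10) = 1 + max(-1, 0) = 1
  height(29) = 1 + max(-1, -1) = 0
  height(45) = 1 + max(0, -1) = 1
  height(19) = 1 + max(1, 1) = 2
Height = 2


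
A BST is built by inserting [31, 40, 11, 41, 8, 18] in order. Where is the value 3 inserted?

Starting tree (level order): [31, 11, 40, 8, 18, None, 41]
Insertion path: 31 -> 11 -> 8
Result: insert 3 as left child of 8
Final tree (level order): [31, 11, 40, 8, 18, None, 41, 3]


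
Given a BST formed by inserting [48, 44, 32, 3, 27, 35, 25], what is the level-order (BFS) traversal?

Tree insertion order: [48, 44, 32, 3, 27, 35, 25]
Tree (level-order array): [48, 44, None, 32, None, 3, 35, None, 27, None, None, 25]
BFS from the root, enqueuing left then right child of each popped node:
  queue [48] -> pop 48, enqueue [44], visited so far: [48]
  queue [44] -> pop 44, enqueue [32], visited so far: [48, 44]
  queue [32] -> pop 32, enqueue [3, 35], visited so far: [48, 44, 32]
  queue [3, 35] -> pop 3, enqueue [27], visited so far: [48, 44, 32, 3]
  queue [35, 27] -> pop 35, enqueue [none], visited so far: [48, 44, 32, 3, 35]
  queue [27] -> pop 27, enqueue [25], visited so far: [48, 44, 32, 3, 35, 27]
  queue [25] -> pop 25, enqueue [none], visited so far: [48, 44, 32, 3, 35, 27, 25]
Result: [48, 44, 32, 3, 35, 27, 25]


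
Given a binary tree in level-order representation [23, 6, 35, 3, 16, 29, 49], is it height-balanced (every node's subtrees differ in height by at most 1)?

Tree (level-order array): [23, 6, 35, 3, 16, 29, 49]
Definition: a tree is height-balanced if, at every node, |h(left) - h(right)| <= 1 (empty subtree has height -1).
Bottom-up per-node check:
  node 3: h_left=-1, h_right=-1, diff=0 [OK], height=0
  node 16: h_left=-1, h_right=-1, diff=0 [OK], height=0
  node 6: h_left=0, h_right=0, diff=0 [OK], height=1
  node 29: h_left=-1, h_right=-1, diff=0 [OK], height=0
  node 49: h_left=-1, h_right=-1, diff=0 [OK], height=0
  node 35: h_left=0, h_right=0, diff=0 [OK], height=1
  node 23: h_left=1, h_right=1, diff=0 [OK], height=2
All nodes satisfy the balance condition.
Result: Balanced


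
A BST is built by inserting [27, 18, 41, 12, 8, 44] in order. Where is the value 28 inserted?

Starting tree (level order): [27, 18, 41, 12, None, None, 44, 8]
Insertion path: 27 -> 41
Result: insert 28 as left child of 41
Final tree (level order): [27, 18, 41, 12, None, 28, 44, 8]


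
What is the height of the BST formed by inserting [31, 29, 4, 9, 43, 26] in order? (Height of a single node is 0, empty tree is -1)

Insertion order: [31, 29, 4, 9, 43, 26]
Tree (level-order array): [31, 29, 43, 4, None, None, None, None, 9, None, 26]
Compute height bottom-up (empty subtree = -1):
  height(26) = 1 + max(-1, -1) = 0
  height(9) = 1 + max(-1, 0) = 1
  height(4) = 1 + max(-1, 1) = 2
  height(29) = 1 + max(2, -1) = 3
  height(43) = 1 + max(-1, -1) = 0
  height(31) = 1 + max(3, 0) = 4
Height = 4


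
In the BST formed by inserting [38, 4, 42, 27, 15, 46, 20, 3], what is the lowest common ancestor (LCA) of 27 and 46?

Tree insertion order: [38, 4, 42, 27, 15, 46, 20, 3]
Tree (level-order array): [38, 4, 42, 3, 27, None, 46, None, None, 15, None, None, None, None, 20]
In a BST, the LCA of p=27, q=46 is the first node v on the
root-to-leaf path with p <= v <= q (go left if both < v, right if both > v).
Walk from root:
  at 38: 27 <= 38 <= 46, this is the LCA
LCA = 38


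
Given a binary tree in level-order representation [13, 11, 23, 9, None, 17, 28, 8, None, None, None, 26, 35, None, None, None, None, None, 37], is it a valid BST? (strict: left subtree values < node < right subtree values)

Level-order array: [13, 11, 23, 9, None, 17, 28, 8, None, None, None, 26, 35, None, None, None, None, None, 37]
Validate using subtree bounds (lo, hi): at each node, require lo < value < hi,
then recurse left with hi=value and right with lo=value.
Preorder trace (stopping at first violation):
  at node 13 with bounds (-inf, +inf): OK
  at node 11 with bounds (-inf, 13): OK
  at node 9 with bounds (-inf, 11): OK
  at node 8 with bounds (-inf, 9): OK
  at node 23 with bounds (13, +inf): OK
  at node 17 with bounds (13, 23): OK
  at node 28 with bounds (23, +inf): OK
  at node 26 with bounds (23, 28): OK
  at node 35 with bounds (28, +inf): OK
  at node 37 with bounds (35, +inf): OK
No violation found at any node.
Result: Valid BST


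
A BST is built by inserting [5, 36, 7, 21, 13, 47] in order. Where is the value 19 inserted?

Starting tree (level order): [5, None, 36, 7, 47, None, 21, None, None, 13]
Insertion path: 5 -> 36 -> 7 -> 21 -> 13
Result: insert 19 as right child of 13
Final tree (level order): [5, None, 36, 7, 47, None, 21, None, None, 13, None, None, 19]


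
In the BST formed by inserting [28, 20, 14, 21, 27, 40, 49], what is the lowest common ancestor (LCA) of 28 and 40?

Tree insertion order: [28, 20, 14, 21, 27, 40, 49]
Tree (level-order array): [28, 20, 40, 14, 21, None, 49, None, None, None, 27]
In a BST, the LCA of p=28, q=40 is the first node v on the
root-to-leaf path with p <= v <= q (go left if both < v, right if both > v).
Walk from root:
  at 28: 28 <= 28 <= 40, this is the LCA
LCA = 28


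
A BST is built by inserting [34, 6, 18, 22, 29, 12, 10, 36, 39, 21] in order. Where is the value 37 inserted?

Starting tree (level order): [34, 6, 36, None, 18, None, 39, 12, 22, None, None, 10, None, 21, 29]
Insertion path: 34 -> 36 -> 39
Result: insert 37 as left child of 39
Final tree (level order): [34, 6, 36, None, 18, None, 39, 12, 22, 37, None, 10, None, 21, 29]


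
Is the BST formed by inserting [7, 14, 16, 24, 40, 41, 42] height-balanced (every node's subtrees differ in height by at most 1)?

Tree (level-order array): [7, None, 14, None, 16, None, 24, None, 40, None, 41, None, 42]
Definition: a tree is height-balanced if, at every node, |h(left) - h(right)| <= 1 (empty subtree has height -1).
Bottom-up per-node check:
  node 42: h_left=-1, h_right=-1, diff=0 [OK], height=0
  node 41: h_left=-1, h_right=0, diff=1 [OK], height=1
  node 40: h_left=-1, h_right=1, diff=2 [FAIL (|-1-1|=2 > 1)], height=2
  node 24: h_left=-1, h_right=2, diff=3 [FAIL (|-1-2|=3 > 1)], height=3
  node 16: h_left=-1, h_right=3, diff=4 [FAIL (|-1-3|=4 > 1)], height=4
  node 14: h_left=-1, h_right=4, diff=5 [FAIL (|-1-4|=5 > 1)], height=5
  node 7: h_left=-1, h_right=5, diff=6 [FAIL (|-1-5|=6 > 1)], height=6
Node 40 violates the condition: |-1 - 1| = 2 > 1.
Result: Not balanced


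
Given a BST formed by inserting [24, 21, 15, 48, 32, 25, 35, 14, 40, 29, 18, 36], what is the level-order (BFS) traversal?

Tree insertion order: [24, 21, 15, 48, 32, 25, 35, 14, 40, 29, 18, 36]
Tree (level-order array): [24, 21, 48, 15, None, 32, None, 14, 18, 25, 35, None, None, None, None, None, 29, None, 40, None, None, 36]
BFS from the root, enqueuing left then right child of each popped node:
  queue [24] -> pop 24, enqueue [21, 48], visited so far: [24]
  queue [21, 48] -> pop 21, enqueue [15], visited so far: [24, 21]
  queue [48, 15] -> pop 48, enqueue [32], visited so far: [24, 21, 48]
  queue [15, 32] -> pop 15, enqueue [14, 18], visited so far: [24, 21, 48, 15]
  queue [32, 14, 18] -> pop 32, enqueue [25, 35], visited so far: [24, 21, 48, 15, 32]
  queue [14, 18, 25, 35] -> pop 14, enqueue [none], visited so far: [24, 21, 48, 15, 32, 14]
  queue [18, 25, 35] -> pop 18, enqueue [none], visited so far: [24, 21, 48, 15, 32, 14, 18]
  queue [25, 35] -> pop 25, enqueue [29], visited so far: [24, 21, 48, 15, 32, 14, 18, 25]
  queue [35, 29] -> pop 35, enqueue [40], visited so far: [24, 21, 48, 15, 32, 14, 18, 25, 35]
  queue [29, 40] -> pop 29, enqueue [none], visited so far: [24, 21, 48, 15, 32, 14, 18, 25, 35, 29]
  queue [40] -> pop 40, enqueue [36], visited so far: [24, 21, 48, 15, 32, 14, 18, 25, 35, 29, 40]
  queue [36] -> pop 36, enqueue [none], visited so far: [24, 21, 48, 15, 32, 14, 18, 25, 35, 29, 40, 36]
Result: [24, 21, 48, 15, 32, 14, 18, 25, 35, 29, 40, 36]


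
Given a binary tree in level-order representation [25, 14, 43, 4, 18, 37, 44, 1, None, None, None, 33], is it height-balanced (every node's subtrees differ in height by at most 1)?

Tree (level-order array): [25, 14, 43, 4, 18, 37, 44, 1, None, None, None, 33]
Definition: a tree is height-balanced if, at every node, |h(left) - h(right)| <= 1 (empty subtree has height -1).
Bottom-up per-node check:
  node 1: h_left=-1, h_right=-1, diff=0 [OK], height=0
  node 4: h_left=0, h_right=-1, diff=1 [OK], height=1
  node 18: h_left=-1, h_right=-1, diff=0 [OK], height=0
  node 14: h_left=1, h_right=0, diff=1 [OK], height=2
  node 33: h_left=-1, h_right=-1, diff=0 [OK], height=0
  node 37: h_left=0, h_right=-1, diff=1 [OK], height=1
  node 44: h_left=-1, h_right=-1, diff=0 [OK], height=0
  node 43: h_left=1, h_right=0, diff=1 [OK], height=2
  node 25: h_left=2, h_right=2, diff=0 [OK], height=3
All nodes satisfy the balance condition.
Result: Balanced
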